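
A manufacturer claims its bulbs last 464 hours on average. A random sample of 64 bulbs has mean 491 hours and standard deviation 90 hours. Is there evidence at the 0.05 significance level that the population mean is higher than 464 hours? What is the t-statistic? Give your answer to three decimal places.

2.400

H0: μ = 464; H1: μ > 464 (one-sample t-test, right-tailed).
t = (x̄ − μ₀)/(s/√n) = (491 − 464)/(90/√64) = 2.400
df = n − 1 = 63
p-value = P(T ≥ 2.400) ≈ 0.010
Since p ≈ 0.010 < α = 0.05, reject H0; the evidence is statistically significant.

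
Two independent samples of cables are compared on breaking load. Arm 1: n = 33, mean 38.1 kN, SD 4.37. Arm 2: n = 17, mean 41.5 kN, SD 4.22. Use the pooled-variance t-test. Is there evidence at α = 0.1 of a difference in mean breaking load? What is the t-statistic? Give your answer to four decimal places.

Let group 1 = arm 1, group 2 = arm 2. H0: μ_1 = μ_2; H1: μ_1 ≠ μ_2 (two-sample pooled-variance t-test, two-sided).
s_p² = [(33−1)·4.37² + (17−1)·4.22²]/(33+17−2) = 18.6674
t = (38.1 − 41.5)/√[18.6674·(1/33 + 1/17)] = -2.6359
df = n₁ + n₂ − 2 = 48
Two-sided p-value ≈ 0.011
Since p ≈ 0.011 < α = 0.1, reject H0; the data support H1.

-2.6359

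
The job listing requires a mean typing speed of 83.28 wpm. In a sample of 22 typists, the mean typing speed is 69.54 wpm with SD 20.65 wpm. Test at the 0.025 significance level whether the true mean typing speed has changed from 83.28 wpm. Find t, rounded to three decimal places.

-3.121

H0: μ = 83.28; H1: μ ≠ 83.28 (one-sample t-test, two-sided).
t = (x̄ − μ₀)/(s/√n) = (69.54 − 83.28)/(20.65/√22) = -3.121
df = n − 1 = 21
Two-sided p-value ≈ 0.005
Since p ≈ 0.005 < α = 0.025, reject H0; the evidence is statistically significant.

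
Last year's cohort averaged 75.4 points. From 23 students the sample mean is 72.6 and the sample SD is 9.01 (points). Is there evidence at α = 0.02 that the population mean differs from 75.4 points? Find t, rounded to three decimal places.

-1.490

H0: μ = 75.4; H1: μ ≠ 75.4 (one-sample t-test, two-sided).
t = (x̄ − μ₀)/(s/√n) = (72.6 − 75.4)/(9.01/√23) = -1.490
df = n − 1 = 22
Two-sided p-value ≈ 0.150
Since p ≈ 0.150 > α = 0.02, fail to reject H0; the evidence is not statistically significant.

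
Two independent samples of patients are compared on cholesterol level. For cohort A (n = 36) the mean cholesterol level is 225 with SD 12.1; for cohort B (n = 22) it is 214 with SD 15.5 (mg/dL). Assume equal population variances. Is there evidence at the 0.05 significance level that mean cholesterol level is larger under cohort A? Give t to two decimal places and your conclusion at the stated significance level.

Let group 1 = cohort A, group 2 = cohort B. H0: μ_1 = μ_2; H1: μ_1 > μ_2 (two-sample pooled-variance t-test, right-tailed).
s_p² = [(36−1)·12.1² + (22−1)·15.5²]/(36+22−2) = 181.6
t = (225 − 214)/√[181.6·(1/36 + 1/22)] = 3.02
df = n₁ + n₂ − 2 = 56
p-value = P(T ≥ 3.02) ≈ 0.0019
Since p ≈ 0.0019 < α = 0.05, reject H0; the evidence is statistically significant.

t = 3.02; reject H0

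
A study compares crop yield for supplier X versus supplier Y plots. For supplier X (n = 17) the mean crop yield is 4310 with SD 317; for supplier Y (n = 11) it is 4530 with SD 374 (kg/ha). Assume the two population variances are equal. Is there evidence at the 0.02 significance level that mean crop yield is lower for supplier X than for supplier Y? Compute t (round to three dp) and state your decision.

t = -1.672; fail to reject H0

Let group 1 = supplier X, group 2 = supplier Y. H0: μ_1 = μ_2; H1: μ_1 < μ_2 (two-sample pooled-variance t-test, left-tailed).
s_p² = [(17−1)·317² + (11−1)·374²]/(17+11−2) = 115638
t = (4310 − 4530)/√[115638·(1/17 + 1/11)] = -1.672
df = n₁ + n₂ − 2 = 26
p-value = P(T ≤ -1.672) ≈ 0.0533
Since p ≈ 0.0533 > α = 0.02, fail to reject H0; the evidence is not statistically significant.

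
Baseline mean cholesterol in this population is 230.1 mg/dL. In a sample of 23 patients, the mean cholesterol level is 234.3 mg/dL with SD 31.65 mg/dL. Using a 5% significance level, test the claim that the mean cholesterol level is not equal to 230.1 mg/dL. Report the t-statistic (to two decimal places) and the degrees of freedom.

H0: μ = 230.1; H1: μ ≠ 230.1 (one-sample t-test, two-sided).
t = (x̄ − μ₀)/(s/√n) = (234.3 − 230.1)/(31.65/√23) = 0.64
df = n − 1 = 22
Two-sided p-value ≈ 0.5311
Since p ≈ 0.5311 > α = 0.05, fail to reject H0; the data do not provide sufficient evidence against H0.

t = 0.64, df = 22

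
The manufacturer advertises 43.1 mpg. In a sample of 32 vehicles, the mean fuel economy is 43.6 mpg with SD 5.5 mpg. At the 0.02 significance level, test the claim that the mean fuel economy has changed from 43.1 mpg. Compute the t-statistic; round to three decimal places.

H0: μ = 43.1; H1: μ ≠ 43.1 (one-sample t-test, two-sided).
t = (x̄ − μ₀)/(s/√n) = (43.6 − 43.1)/(5.5/√32) = 0.514
df = n − 1 = 31
Two-sided p-value ≈ 0.6107
Since p ≈ 0.6107 > α = 0.02, fail to reject H0; the evidence is not statistically significant.

0.514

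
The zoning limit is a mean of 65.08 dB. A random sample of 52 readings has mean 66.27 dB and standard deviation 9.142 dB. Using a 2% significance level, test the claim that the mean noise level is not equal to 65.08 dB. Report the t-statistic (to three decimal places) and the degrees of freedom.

t = 0.939, df = 51

H0: μ = 65.08; H1: μ ≠ 65.08 (one-sample t-test, two-sided).
t = (x̄ − μ₀)/(s/√n) = (66.27 − 65.08)/(9.142/√52) = 0.939
df = n − 1 = 51
Two-sided p-value ≈ 0.352
Since p ≈ 0.352 > α = 0.02, fail to reject H0; the data do not provide sufficient evidence against H0.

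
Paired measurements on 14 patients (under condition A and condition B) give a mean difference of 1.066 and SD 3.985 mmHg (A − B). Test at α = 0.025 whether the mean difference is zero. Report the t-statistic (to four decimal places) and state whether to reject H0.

H0: μ_d = 0; H1: μ_d ≠ 0 (paired t-test on the differences, two-sided).
t = d̄/(s_d/√n) = 1.066/(3.985/√14) = 1.0009
df = n − 1 = 13
Two-sided p-value ≈ 0.335
Since p ≈ 0.335 > α = 0.025, fail to reject H0; the evidence is not statistically significant.

t = 1.0009; fail to reject H0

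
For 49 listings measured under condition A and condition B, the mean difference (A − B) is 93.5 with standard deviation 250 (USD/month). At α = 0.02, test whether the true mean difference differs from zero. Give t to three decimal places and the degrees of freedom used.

t = 2.618, df = 48

H0: μ_d = 0; H1: μ_d ≠ 0 (paired t-test on the differences, two-sided).
t = d̄/(s_d/√n) = 93.5/(250/√49) = 2.618
df = n − 1 = 48
Two-sided p-value ≈ 0.0118
Since p ≈ 0.0118 < α = 0.02, reject H0; the evidence is statistically significant.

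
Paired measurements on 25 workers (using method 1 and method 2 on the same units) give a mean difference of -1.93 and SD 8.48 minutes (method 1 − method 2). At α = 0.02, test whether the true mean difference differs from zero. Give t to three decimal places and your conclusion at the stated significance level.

H0: μ_d = 0; H1: μ_d ≠ 0 (paired t-test on the differences, two-sided).
t = d̄/(s_d/√n) = -1.93/(8.48/√25) = -1.138
df = n − 1 = 24
Two-sided p-value ≈ 0.2664
Since p ≈ 0.2664 > α = 0.02, fail to reject H0; the data do not provide sufficient evidence against H0.

t = -1.138; fail to reject H0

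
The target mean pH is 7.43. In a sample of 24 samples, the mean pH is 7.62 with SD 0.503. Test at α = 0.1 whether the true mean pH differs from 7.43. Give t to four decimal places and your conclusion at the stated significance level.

t = 1.8505; reject H0

H0: μ = 7.43; H1: μ ≠ 7.43 (one-sample t-test, two-sided).
t = (x̄ − μ₀)/(s/√n) = (7.62 − 7.43)/(0.503/√24) = 1.8505
df = n − 1 = 23
Two-sided p-value ≈ 0.0771
Since p ≈ 0.0771 < α = 0.1, reject H0; the data support H1.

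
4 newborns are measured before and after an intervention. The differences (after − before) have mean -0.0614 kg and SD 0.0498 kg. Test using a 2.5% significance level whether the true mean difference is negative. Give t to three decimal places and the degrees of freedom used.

H0: μ_d = 0; H1: μ_d < 0 (paired t-test on the differences, left-tailed).
t = d̄/(s_d/√n) = -0.0614/(0.0498/√4) = -2.466
df = n − 1 = 3
p-value = P(T ≤ -2.466) ≈ 0.0452
Since p ≈ 0.0452 > α = 0.025, fail to reject H0; the data do not provide sufficient evidence against H0.

t = -2.466, df = 3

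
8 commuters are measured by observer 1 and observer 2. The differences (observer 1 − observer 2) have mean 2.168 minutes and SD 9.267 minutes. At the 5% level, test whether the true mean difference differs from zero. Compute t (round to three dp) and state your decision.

H0: μ_d = 0; H1: μ_d ≠ 0 (paired t-test on the differences, two-sided).
t = d̄/(s_d/√n) = 2.168/(9.267/√8) = 0.662
df = n − 1 = 7
Two-sided p-value ≈ 0.5293
Since p ≈ 0.5293 > α = 0.05, fail to reject H0; the data do not provide sufficient evidence against H0.

t = 0.662; fail to reject H0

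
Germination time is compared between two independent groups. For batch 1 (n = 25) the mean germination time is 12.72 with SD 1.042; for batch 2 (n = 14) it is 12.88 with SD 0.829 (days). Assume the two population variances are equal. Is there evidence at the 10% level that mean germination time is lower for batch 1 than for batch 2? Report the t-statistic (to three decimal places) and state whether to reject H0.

t = -0.493; fail to reject H0

Let group 1 = batch 1, group 2 = batch 2. H0: μ_1 = μ_2; H1: μ_1 < μ_2 (two-sample pooled-variance t-test, left-tailed).
s_p² = [(25−1)·1.042² + (14−1)·0.829²]/(25+14−2) = 0.945742
t = (12.72 − 12.88)/√[0.945742·(1/25 + 1/14)] = -0.493
df = n₁ + n₂ − 2 = 37
p-value = P(T ≤ -0.493) ≈ 0.313
Since p ≈ 0.313 > α = 0.1, fail to reject H0; the evidence is not statistically significant.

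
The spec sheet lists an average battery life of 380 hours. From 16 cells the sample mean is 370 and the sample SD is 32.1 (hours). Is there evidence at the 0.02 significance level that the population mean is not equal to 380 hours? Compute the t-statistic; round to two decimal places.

H0: μ = 380; H1: μ ≠ 380 (one-sample t-test, two-sided).
t = (x̄ − μ₀)/(s/√n) = (370 − 380)/(32.1/√16) = -1.25
df = n − 1 = 15
Two-sided p-value ≈ 0.2318
Since p ≈ 0.2318 > α = 0.02, fail to reject H0; the data do not provide sufficient evidence against H0.

-1.25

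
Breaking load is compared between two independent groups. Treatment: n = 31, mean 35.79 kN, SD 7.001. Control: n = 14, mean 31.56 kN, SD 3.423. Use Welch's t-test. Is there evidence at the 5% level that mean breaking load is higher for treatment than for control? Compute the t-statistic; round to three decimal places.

2.720

Let group 1 = treatment, group 2 = control. H0: μ_1 = μ_2; H1: μ_1 > μ_2 (Welch's two-sample t-test, right-tailed).
t = (x̄_1 − x̄_2)/√(s_1²/n_1 + s_2²/n_2) = (35.79 − 31.56)/√(7.001²/31 + 3.423²/14) = 2.720
Welch–Satterthwaite df ≈ 42.61
p-value = P(T ≥ 2.720) ≈ 0.0047
Since p ≈ 0.0047 < α = 0.05, reject H0; the data support H1.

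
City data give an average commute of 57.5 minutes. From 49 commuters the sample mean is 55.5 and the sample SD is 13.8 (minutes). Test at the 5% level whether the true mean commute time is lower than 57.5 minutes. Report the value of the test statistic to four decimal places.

H0: μ = 57.5; H1: μ < 57.5 (one-sample t-test, left-tailed).
t = (x̄ − μ₀)/(s/√n) = (55.5 − 57.5)/(13.8/√49) = -1.0145
df = n − 1 = 48
p-value = P(T ≤ -1.0145) ≈ 0.1577
Since p ≈ 0.1577 > α = 0.05, fail to reject H0; the data do not provide sufficient evidence against H0.

-1.0145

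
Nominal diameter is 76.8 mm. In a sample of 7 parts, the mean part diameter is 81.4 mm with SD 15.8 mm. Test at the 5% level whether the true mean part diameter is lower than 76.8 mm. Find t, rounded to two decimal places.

0.77

H0: μ = 76.8; H1: μ < 76.8 (one-sample t-test, left-tailed).
t = (x̄ − μ₀)/(s/√n) = (81.4 − 76.8)/(15.8/√7) = 0.77
df = n − 1 = 6
p-value = P(T ≤ 0.77) ≈ 0.7648
Since p ≈ 0.7648 > α = 0.05, fail to reject H0; the data do not provide sufficient evidence against H0.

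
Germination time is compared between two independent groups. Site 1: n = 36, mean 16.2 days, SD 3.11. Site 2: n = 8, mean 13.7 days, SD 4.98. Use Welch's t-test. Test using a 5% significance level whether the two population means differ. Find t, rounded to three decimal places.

Let group 1 = site 1, group 2 = site 2. H0: μ_1 = μ_2; H1: μ_1 ≠ μ_2 (Welch's two-sample t-test, two-sided).
t = (x̄_1 − x̄_2)/√(s_1²/n_1 + s_2²/n_2) = (16.2 − 13.7)/√(3.11²/36 + 4.98²/8) = 1.362
Welch–Satterthwaite df ≈ 8.25
Two-sided p-value ≈ 0.2092
Since p ≈ 0.2092 > α = 0.05, fail to reject H0; the data do not provide sufficient evidence against H0.

1.362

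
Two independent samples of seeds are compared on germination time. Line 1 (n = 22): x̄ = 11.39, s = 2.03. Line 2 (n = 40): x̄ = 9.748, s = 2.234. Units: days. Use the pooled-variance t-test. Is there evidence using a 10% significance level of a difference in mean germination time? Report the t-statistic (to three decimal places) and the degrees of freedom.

t = 2.858, df = 60

Let group 1 = line 1, group 2 = line 2. H0: μ_1 = μ_2; H1: μ_1 ≠ μ_2 (two-sample pooled-variance t-test, two-sided).
s_p² = [(22−1)·2.03² + (40−1)·2.234²]/(22+40−2) = 4.68631
t = (11.39 − 9.748)/√[4.68631·(1/22 + 1/40)] = 2.858
df = n₁ + n₂ − 2 = 60
Two-sided p-value ≈ 0.006
Since p ≈ 0.006 < α = 0.1, reject H0; the data support H1.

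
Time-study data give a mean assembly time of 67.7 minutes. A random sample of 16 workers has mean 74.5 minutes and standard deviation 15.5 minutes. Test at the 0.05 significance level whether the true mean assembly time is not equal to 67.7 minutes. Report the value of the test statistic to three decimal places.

H0: μ = 67.7; H1: μ ≠ 67.7 (one-sample t-test, two-sided).
t = (x̄ − μ₀)/(s/√n) = (74.5 − 67.7)/(15.5/√16) = 1.755
df = n − 1 = 15
Two-sided p-value ≈ 0.0997
Since p ≈ 0.0997 > α = 0.05, fail to reject H0; the evidence is not statistically significant.

1.755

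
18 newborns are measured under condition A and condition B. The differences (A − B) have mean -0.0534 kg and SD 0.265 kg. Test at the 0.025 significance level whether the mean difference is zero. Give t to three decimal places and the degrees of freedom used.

H0: μ_d = 0; H1: μ_d ≠ 0 (paired t-test on the differences, two-sided).
t = d̄/(s_d/√n) = -0.0534/(0.265/√18) = -0.855
df = n − 1 = 17
Two-sided p-value ≈ 0.404
Since p ≈ 0.404 > α = 0.025, fail to reject H0; the evidence is not statistically significant.

t = -0.855, df = 17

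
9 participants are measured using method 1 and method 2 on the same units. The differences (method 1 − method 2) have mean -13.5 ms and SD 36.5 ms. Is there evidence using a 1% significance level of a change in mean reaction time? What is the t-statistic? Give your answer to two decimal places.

H0: μ_d = 0; H1: μ_d ≠ 0 (paired t-test on the differences, two-sided).
t = d̄/(s_d/√n) = -13.5/(36.5/√9) = -1.11
df = n − 1 = 8
Two-sided p-value ≈ 0.299
Since p ≈ 0.299 > α = 0.01, fail to reject H0; the evidence is not statistically significant.

-1.11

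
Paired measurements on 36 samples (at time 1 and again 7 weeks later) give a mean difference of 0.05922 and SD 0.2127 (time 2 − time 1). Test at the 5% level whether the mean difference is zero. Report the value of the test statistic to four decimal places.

H0: μ_d = 0; H1: μ_d ≠ 0 (paired t-test on the differences, two-sided).
t = d̄/(s_d/√n) = 0.05922/(0.2127/√36) = 1.6705
df = n − 1 = 35
Two-sided p-value ≈ 0.104
Since p ≈ 0.104 > α = 0.05, fail to reject H0; the data do not provide sufficient evidence against H0.

1.6705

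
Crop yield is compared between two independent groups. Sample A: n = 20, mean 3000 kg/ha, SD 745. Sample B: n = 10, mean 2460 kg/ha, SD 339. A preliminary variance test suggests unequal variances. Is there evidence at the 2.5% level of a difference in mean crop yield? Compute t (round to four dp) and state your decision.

t = 2.7259; reject H0

Let group 1 = sample A, group 2 = sample B. H0: μ_1 = μ_2; H1: μ_1 ≠ μ_2 (Welch's two-sample t-test, two-sided).
t = (x̄_1 − x̄_2)/√(s_1²/n_1 + s_2²/n_2) = (3000 − 2460)/√(745²/20 + 339²/10) = 2.7259
Welch–Satterthwaite df ≈ 27.90
Two-sided p-value ≈ 0.011
Since p ≈ 0.011 < α = 0.025, reject H0; the evidence is statistically significant.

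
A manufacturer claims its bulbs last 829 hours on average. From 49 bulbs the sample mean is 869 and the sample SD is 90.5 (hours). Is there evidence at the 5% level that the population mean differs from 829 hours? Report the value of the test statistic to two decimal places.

3.09

H0: μ = 829; H1: μ ≠ 829 (one-sample t-test, two-sided).
t = (x̄ − μ₀)/(s/√n) = (869 − 829)/(90.5/√49) = 3.09
df = n − 1 = 48
Two-sided p-value ≈ 0.003
Since p ≈ 0.003 < α = 0.05, reject H0; the evidence is statistically significant.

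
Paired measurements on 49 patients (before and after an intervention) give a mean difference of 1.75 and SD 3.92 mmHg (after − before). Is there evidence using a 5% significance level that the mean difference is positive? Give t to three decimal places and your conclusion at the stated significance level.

H0: μ_d = 0; H1: μ_d > 0 (paired t-test on the differences, right-tailed).
t = d̄/(s_d/√n) = 1.75/(3.92/√49) = 3.125
df = n − 1 = 48
p-value = P(T ≥ 3.125) ≈ 0.0015
Since p ≈ 0.0015 < α = 0.05, reject H0; the data support H1.

t = 3.125; reject H0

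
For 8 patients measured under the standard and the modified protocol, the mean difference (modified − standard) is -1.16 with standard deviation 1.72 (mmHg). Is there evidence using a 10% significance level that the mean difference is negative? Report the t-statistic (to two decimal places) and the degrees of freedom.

t = -1.91, df = 7

H0: μ_d = 0; H1: μ_d < 0 (paired t-test on the differences, left-tailed).
t = d̄/(s_d/√n) = -1.16/(1.72/√8) = -1.91
df = n − 1 = 7
p-value = P(T ≤ -1.91) ≈ 0.049
Since p ≈ 0.049 < α = 0.1, reject H0; the data support H1.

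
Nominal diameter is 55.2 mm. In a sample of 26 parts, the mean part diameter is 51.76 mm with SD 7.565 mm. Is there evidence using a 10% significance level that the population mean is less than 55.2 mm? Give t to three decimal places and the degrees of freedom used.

t = -2.319, df = 25

H0: μ = 55.2; H1: μ < 55.2 (one-sample t-test, left-tailed).
t = (x̄ − μ₀)/(s/√n) = (51.76 − 55.2)/(7.565/√26) = -2.319
df = n − 1 = 25
p-value = P(T ≤ -2.319) ≈ 0.0144
Since p ≈ 0.0144 < α = 0.1, reject H0; the evidence is statistically significant.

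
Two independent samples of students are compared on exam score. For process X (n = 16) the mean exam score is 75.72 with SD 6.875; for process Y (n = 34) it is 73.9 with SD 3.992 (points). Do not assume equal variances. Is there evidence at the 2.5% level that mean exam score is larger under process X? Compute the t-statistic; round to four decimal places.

0.9837

Let group 1 = process X, group 2 = process Y. H0: μ_1 = μ_2; H1: μ_1 > μ_2 (Welch's two-sample t-test, right-tailed).
t = (x̄_1 − x̄_2)/√(s_1²/n_1 + s_2²/n_2) = (75.72 − 73.9)/√(6.875²/16 + 3.992²/34) = 0.9837
Welch–Satterthwaite df ≈ 19.91
p-value = P(T ≥ 0.9837) ≈ 0.169
Since p ≈ 0.169 > α = 0.025, fail to reject H0; the data do not provide sufficient evidence against H0.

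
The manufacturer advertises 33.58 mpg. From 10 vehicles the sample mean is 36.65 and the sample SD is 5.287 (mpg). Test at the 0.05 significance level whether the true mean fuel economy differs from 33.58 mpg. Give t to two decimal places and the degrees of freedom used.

t = 1.84, df = 9

H0: μ = 33.58; H1: μ ≠ 33.58 (one-sample t-test, two-sided).
t = (x̄ − μ₀)/(s/√n) = (36.65 − 33.58)/(5.287/√10) = 1.84
df = n − 1 = 9
Two-sided p-value ≈ 0.100
Since p ≈ 0.100 > α = 0.05, fail to reject H0; the data do not provide sufficient evidence against H0.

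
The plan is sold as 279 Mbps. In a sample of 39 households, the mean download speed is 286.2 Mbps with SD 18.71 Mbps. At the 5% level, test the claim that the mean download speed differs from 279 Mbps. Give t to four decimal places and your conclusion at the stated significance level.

H0: μ = 279; H1: μ ≠ 279 (one-sample t-test, two-sided).
t = (x̄ − μ₀)/(s/√n) = (286.2 − 279)/(18.71/√39) = 2.4032
df = n − 1 = 38
Two-sided p-value ≈ 0.021
Since p ≈ 0.021 < α = 0.05, reject H0; the evidence is statistically significant.

t = 2.4032; reject H0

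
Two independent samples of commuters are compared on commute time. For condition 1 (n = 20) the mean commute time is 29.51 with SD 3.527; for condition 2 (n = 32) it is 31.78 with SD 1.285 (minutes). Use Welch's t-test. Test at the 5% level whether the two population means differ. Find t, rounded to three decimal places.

-2.766

Let group 1 = condition 1, group 2 = condition 2. H0: μ_1 = μ_2; H1: μ_1 ≠ μ_2 (Welch's two-sample t-test, two-sided).
t = (x̄_1 − x̄_2)/√(s_1²/n_1 + s_2²/n_2) = (29.51 − 31.78)/√(3.527²/20 + 1.285²/32) = -2.766
Welch–Satterthwaite df ≈ 22.19
Two-sided p-value ≈ 0.011
Since p ≈ 0.011 < α = 0.05, reject H0; the evidence is statistically significant.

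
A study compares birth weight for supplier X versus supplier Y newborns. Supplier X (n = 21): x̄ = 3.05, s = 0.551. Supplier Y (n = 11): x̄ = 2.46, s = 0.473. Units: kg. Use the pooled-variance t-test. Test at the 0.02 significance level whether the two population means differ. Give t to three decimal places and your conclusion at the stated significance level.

t = 3.012; reject H0

Let group 1 = supplier X, group 2 = supplier Y. H0: μ_1 = μ_2; H1: μ_1 ≠ μ_2 (two-sample pooled-variance t-test, two-sided).
s_p² = [(21−1)·0.551² + (11−1)·0.473²]/(21+11−2) = 0.276977
t = (3.05 − 2.46)/√[0.276977·(1/21 + 1/11)] = 3.012
df = n₁ + n₂ − 2 = 30
Two-sided p-value ≈ 0.005
Since p ≈ 0.005 < α = 0.02, reject H0; the data support H1.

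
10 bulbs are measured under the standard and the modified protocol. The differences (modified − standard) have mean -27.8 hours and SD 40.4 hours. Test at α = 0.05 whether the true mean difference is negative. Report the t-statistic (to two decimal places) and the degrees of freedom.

t = -2.18, df = 9

H0: μ_d = 0; H1: μ_d < 0 (paired t-test on the differences, left-tailed).
t = d̄/(s_d/√n) = -27.8/(40.4/√10) = -2.18
df = n − 1 = 9
p-value = P(T ≤ -2.18) ≈ 0.0288
Since p ≈ 0.0288 < α = 0.05, reject H0; the data support H1.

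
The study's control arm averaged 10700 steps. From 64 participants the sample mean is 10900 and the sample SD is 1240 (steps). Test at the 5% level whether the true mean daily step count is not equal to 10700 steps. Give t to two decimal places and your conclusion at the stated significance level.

t = 1.29; fail to reject H0

H0: μ = 10700; H1: μ ≠ 10700 (one-sample t-test, two-sided).
t = (x̄ − μ₀)/(s/√n) = (10900 − 10700)/(1240/√64) = 1.29
df = n − 1 = 63
Two-sided p-value ≈ 0.2017
Since p ≈ 0.2017 > α = 0.05, fail to reject H0; the data do not provide sufficient evidence against H0.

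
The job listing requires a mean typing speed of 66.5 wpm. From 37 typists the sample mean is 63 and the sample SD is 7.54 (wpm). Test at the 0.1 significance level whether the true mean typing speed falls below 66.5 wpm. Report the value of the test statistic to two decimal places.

-2.82

H0: μ = 66.5; H1: μ < 66.5 (one-sample t-test, left-tailed).
t = (x̄ − μ₀)/(s/√n) = (63 − 66.5)/(7.54/√37) = -2.82
df = n − 1 = 36
p-value = P(T ≤ -2.82) ≈ 0.0038
Since p ≈ 0.0038 < α = 0.1, reject H0; the evidence is statistically significant.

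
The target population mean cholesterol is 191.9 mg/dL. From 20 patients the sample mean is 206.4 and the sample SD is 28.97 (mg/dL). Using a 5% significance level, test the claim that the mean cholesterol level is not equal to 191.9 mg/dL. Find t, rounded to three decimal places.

2.238

H0: μ = 191.9; H1: μ ≠ 191.9 (one-sample t-test, two-sided).
t = (x̄ − μ₀)/(s/√n) = (206.4 − 191.9)/(28.97/√20) = 2.238
df = n − 1 = 19
Two-sided p-value ≈ 0.0374
Since p ≈ 0.0374 < α = 0.05, reject H0; the data support H1.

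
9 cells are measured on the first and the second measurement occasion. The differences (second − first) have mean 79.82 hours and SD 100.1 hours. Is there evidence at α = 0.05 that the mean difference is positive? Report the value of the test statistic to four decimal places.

H0: μ_d = 0; H1: μ_d > 0 (paired t-test on the differences, right-tailed).
t = d̄/(s_d/√n) = 79.82/(100.1/√9) = 2.3922
df = n − 1 = 8
p-value = P(T ≥ 2.3922) ≈ 0.022
Since p ≈ 0.022 < α = 0.05, reject H0; the evidence is statistically significant.

2.3922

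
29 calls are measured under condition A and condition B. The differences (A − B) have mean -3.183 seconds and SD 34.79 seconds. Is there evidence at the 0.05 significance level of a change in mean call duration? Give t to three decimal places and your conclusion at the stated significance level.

H0: μ_d = 0; H1: μ_d ≠ 0 (paired t-test on the differences, two-sided).
t = d̄/(s_d/√n) = -3.183/(34.79/√29) = -0.493
df = n − 1 = 28
Two-sided p-value ≈ 0.6261
Since p ≈ 0.6261 > α = 0.05, fail to reject H0; the data do not provide sufficient evidence against H0.

t = -0.493; fail to reject H0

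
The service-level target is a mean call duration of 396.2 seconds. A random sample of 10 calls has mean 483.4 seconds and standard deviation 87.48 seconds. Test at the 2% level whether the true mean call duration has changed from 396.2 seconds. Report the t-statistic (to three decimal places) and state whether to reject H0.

H0: μ = 396.2; H1: μ ≠ 396.2 (one-sample t-test, two-sided).
t = (x̄ − μ₀)/(s/√n) = (483.4 − 396.2)/(87.48/√10) = 3.152
df = n − 1 = 9
Two-sided p-value ≈ 0.0117
Since p ≈ 0.0117 < α = 0.02, reject H0; the data support H1.

t = 3.152; reject H0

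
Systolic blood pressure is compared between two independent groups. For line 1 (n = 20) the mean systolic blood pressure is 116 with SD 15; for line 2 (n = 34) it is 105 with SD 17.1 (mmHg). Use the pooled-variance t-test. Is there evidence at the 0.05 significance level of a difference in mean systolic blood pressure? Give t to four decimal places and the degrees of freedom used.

Let group 1 = line 1, group 2 = line 2. H0: μ_1 = μ_2; H1: μ_1 ≠ μ_2 (two-sample pooled-variance t-test, two-sided).
s_p² = [(20−1)·15² + (34−1)·17.1²]/(20+34−2) = 267.779
t = (116 − 105)/√[267.779·(1/20 + 1/34)] = 2.3854
df = n₁ + n₂ − 2 = 52
Two-sided p-value ≈ 0.0207
Since p ≈ 0.0207 < α = 0.05, reject H0; the evidence is statistically significant.

t = 2.3854, df = 52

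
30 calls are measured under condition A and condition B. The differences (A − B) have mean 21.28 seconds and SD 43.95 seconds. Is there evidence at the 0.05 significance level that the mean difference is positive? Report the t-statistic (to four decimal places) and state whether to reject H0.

t = 2.6520; reject H0

H0: μ_d = 0; H1: μ_d > 0 (paired t-test on the differences, right-tailed).
t = d̄/(s_d/√n) = 21.28/(43.95/√30) = 2.6520
df = n − 1 = 29
p-value = P(T ≥ 2.6520) ≈ 0.0064
Since p ≈ 0.0064 < α = 0.05, reject H0; the evidence is statistically significant.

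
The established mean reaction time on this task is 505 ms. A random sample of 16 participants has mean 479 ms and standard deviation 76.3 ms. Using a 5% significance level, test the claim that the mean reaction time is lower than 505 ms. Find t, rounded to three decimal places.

H0: μ = 505; H1: μ < 505 (one-sample t-test, left-tailed).
t = (x̄ − μ₀)/(s/√n) = (479 − 505)/(76.3/√16) = -1.363
df = n − 1 = 15
p-value = P(T ≤ -1.363) ≈ 0.0965
Since p ≈ 0.0965 > α = 0.05, fail to reject H0; the evidence is not statistically significant.

-1.363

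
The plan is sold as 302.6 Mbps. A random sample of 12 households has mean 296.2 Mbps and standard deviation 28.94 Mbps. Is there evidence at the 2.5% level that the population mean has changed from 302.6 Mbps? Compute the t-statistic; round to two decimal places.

H0: μ = 302.6; H1: μ ≠ 302.6 (one-sample t-test, two-sided).
t = (x̄ − μ₀)/(s/√n) = (296.2 − 302.6)/(28.94/√12) = -0.77
df = n − 1 = 11
Two-sided p-value ≈ 0.4598
Since p ≈ 0.4598 > α = 0.025, fail to reject H0; the evidence is not statistically significant.

-0.77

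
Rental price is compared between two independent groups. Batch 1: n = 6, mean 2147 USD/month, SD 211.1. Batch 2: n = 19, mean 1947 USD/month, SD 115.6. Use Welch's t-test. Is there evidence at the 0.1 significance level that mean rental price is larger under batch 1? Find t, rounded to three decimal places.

Let group 1 = batch 1, group 2 = batch 2. H0: μ_1 = μ_2; H1: μ_1 > μ_2 (Welch's two-sample t-test, right-tailed).
t = (x̄_1 − x̄_2)/√(s_1²/n_1 + s_2²/n_2) = (2147 − 1947)/√(211.1²/6 + 115.6²/19) = 2.218
Welch–Satterthwaite df ≈ 5.98
p-value = P(T ≥ 2.218) ≈ 0.0343
Since p ≈ 0.0343 < α = 0.1, reject H0; the evidence is statistically significant.

2.218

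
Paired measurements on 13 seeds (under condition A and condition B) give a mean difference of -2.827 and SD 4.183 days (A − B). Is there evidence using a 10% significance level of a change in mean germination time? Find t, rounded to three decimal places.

H0: μ_d = 0; H1: μ_d ≠ 0 (paired t-test on the differences, two-sided).
t = d̄/(s_d/√n) = -2.827/(4.183/√13) = -2.437
df = n − 1 = 12
Two-sided p-value ≈ 0.031
Since p ≈ 0.031 < α = 0.1, reject H0; the data support H1.

-2.437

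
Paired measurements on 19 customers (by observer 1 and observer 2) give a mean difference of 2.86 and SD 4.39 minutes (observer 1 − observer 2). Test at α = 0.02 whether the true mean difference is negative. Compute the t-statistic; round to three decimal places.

2.840

H0: μ_d = 0; H1: μ_d < 0 (paired t-test on the differences, left-tailed).
t = d̄/(s_d/√n) = 2.86/(4.39/√19) = 2.840
df = n − 1 = 18
p-value = P(T ≤ 2.840) ≈ 0.995
Since p ≈ 0.995 > α = 0.02, fail to reject H0; the data do not provide sufficient evidence against H0.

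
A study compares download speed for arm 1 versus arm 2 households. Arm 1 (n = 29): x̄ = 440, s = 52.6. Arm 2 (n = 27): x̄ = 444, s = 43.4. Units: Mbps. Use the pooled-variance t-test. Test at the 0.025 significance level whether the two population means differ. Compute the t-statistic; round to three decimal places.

-0.309

Let group 1 = arm 1, group 2 = arm 2. H0: μ_1 = μ_2; H1: μ_1 ≠ μ_2 (two-sample pooled-variance t-test, two-sided).
s_p² = [(29−1)·52.6² + (27−1)·43.4²]/(29+27−2) = 2341.52
t = (440 − 444)/√[2341.52·(1/29 + 1/27)] = -0.309
df = n₁ + n₂ − 2 = 54
Two-sided p-value ≈ 0.7584
Since p ≈ 0.7584 > α = 0.025, fail to reject H0; the data do not provide sufficient evidence against H0.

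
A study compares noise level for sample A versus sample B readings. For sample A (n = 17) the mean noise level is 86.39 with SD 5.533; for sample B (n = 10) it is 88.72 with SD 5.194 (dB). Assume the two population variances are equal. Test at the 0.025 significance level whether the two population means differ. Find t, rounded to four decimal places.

Let group 1 = sample A, group 2 = sample B. H0: μ_1 = μ_2; H1: μ_1 ≠ μ_2 (two-sample pooled-variance t-test, two-sided).
s_p² = [(17−1)·5.533² + (10−1)·5.194²]/(17+10−2) = 29.305
t = (86.39 − 88.72)/√[29.305·(1/17 + 1/10)] = -1.0800
df = n₁ + n₂ − 2 = 25
Two-sided p-value ≈ 0.2904
Since p ≈ 0.2904 > α = 0.025, fail to reject H0; the evidence is not statistically significant.

-1.0800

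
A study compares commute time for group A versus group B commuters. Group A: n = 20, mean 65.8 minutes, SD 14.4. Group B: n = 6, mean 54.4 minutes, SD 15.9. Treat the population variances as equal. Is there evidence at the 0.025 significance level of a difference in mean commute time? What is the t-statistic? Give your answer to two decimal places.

1.66

Let group 1 = group A, group 2 = group B. H0: μ_1 = μ_2; H1: μ_1 ≠ μ_2 (two-sample pooled-variance t-test, two-sided).
s_p² = [(20−1)·14.4² + (6−1)·15.9²]/(20+6−2) = 216.829
t = (65.8 − 54.4)/√[216.829·(1/20 + 1/6)] = 1.66
df = n₁ + n₂ − 2 = 24
Two-sided p-value ≈ 0.1093
Since p ≈ 0.1093 > α = 0.025, fail to reject H0; the data do not provide sufficient evidence against H0.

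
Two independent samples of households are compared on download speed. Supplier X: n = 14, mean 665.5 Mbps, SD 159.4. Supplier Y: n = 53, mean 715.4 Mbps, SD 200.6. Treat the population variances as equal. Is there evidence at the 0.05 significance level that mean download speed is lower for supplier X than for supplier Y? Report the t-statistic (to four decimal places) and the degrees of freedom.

t = -0.8601, df = 65

Let group 1 = supplier X, group 2 = supplier Y. H0: μ_1 = μ_2; H1: μ_1 < μ_2 (two-sample pooled-variance t-test, left-tailed).
s_p² = [(14−1)·159.4² + (53−1)·200.6²]/(14+53−2) = 37274
t = (665.5 − 715.4)/√[37274·(1/14 + 1/53)] = -0.8601
df = n₁ + n₂ − 2 = 65
p-value = P(T ≤ -0.8601) ≈ 0.1964
Since p ≈ 0.1964 > α = 0.05, fail to reject H0; the evidence is not statistically significant.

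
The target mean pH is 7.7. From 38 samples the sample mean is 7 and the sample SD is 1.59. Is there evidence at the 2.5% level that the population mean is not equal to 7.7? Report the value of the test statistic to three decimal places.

-2.714

H0: μ = 7.7; H1: μ ≠ 7.7 (one-sample t-test, two-sided).
t = (x̄ − μ₀)/(s/√n) = (7 − 7.7)/(1.59/√38) = -2.714
df = n − 1 = 37
Two-sided p-value ≈ 0.010
Since p ≈ 0.010 < α = 0.025, reject H0; the data support H1.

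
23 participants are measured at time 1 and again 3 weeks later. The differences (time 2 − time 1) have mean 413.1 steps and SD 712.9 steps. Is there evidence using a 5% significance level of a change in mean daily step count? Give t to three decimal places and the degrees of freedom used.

t = 2.779, df = 22

H0: μ_d = 0; H1: μ_d ≠ 0 (paired t-test on the differences, two-sided).
t = d̄/(s_d/√n) = 413.1/(712.9/√23) = 2.779
df = n − 1 = 22
Two-sided p-value ≈ 0.011
Since p ≈ 0.011 < α = 0.05, reject H0; the evidence is statistically significant.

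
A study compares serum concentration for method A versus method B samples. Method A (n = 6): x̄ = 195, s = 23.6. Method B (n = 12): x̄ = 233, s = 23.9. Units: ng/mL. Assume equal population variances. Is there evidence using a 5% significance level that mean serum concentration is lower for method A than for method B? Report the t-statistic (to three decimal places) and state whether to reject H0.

Let group 1 = method A, group 2 = method B. H0: μ_1 = μ_2; H1: μ_1 < μ_2 (two-sample pooled-variance t-test, left-tailed).
s_p² = [(6−1)·23.6² + (12−1)·23.9²]/(6+12−2) = 566.757
t = (195 − 233)/√[566.757·(1/6 + 1/12)] = -3.192
df = n₁ + n₂ − 2 = 16
p-value = P(T ≤ -3.192) ≈ 0.0028
Since p ≈ 0.0028 < α = 0.05, reject H0; the data support H1.

t = -3.192; reject H0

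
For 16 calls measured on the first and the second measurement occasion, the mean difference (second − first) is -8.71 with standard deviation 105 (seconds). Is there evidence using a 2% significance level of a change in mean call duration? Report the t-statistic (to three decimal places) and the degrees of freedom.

t = -0.332, df = 15

H0: μ_d = 0; H1: μ_d ≠ 0 (paired t-test on the differences, two-sided).
t = d̄/(s_d/√n) = -8.71/(105/√16) = -0.332
df = n − 1 = 15
Two-sided p-value ≈ 0.745
Since p ≈ 0.745 > α = 0.02, fail to reject H0; the data do not provide sufficient evidence against H0.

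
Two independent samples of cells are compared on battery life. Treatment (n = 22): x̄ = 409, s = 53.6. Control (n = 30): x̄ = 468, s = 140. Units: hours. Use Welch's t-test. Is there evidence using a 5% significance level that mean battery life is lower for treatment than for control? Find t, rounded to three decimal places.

-2.107

Let group 1 = treatment, group 2 = control. H0: μ_1 = μ_2; H1: μ_1 < μ_2 (Welch's two-sample t-test, left-tailed).
t = (x̄_1 − x̄_2)/√(s_1²/n_1 + s_2²/n_2) = (409 − 468)/√(53.6²/22 + 140²/30) = -2.107
Welch–Satterthwaite df ≈ 39.57
p-value = P(T ≤ -2.107) ≈ 0.021
Since p ≈ 0.021 < α = 0.05, reject H0; the data support H1.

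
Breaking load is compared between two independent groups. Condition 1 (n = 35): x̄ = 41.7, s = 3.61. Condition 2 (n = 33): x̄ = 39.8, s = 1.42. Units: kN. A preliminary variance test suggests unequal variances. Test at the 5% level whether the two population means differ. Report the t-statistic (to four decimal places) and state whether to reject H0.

Let group 1 = condition 1, group 2 = condition 2. H0: μ_1 = μ_2; H1: μ_1 ≠ μ_2 (Welch's two-sample t-test, two-sided).
t = (x̄_1 − x̄_2)/√(s_1²/n_1 + s_2²/n_2) = (41.7 − 39.8)/√(3.61²/35 + 1.42²/33) = 2.8859
Welch–Satterthwaite df ≈ 44.79
Two-sided p-value ≈ 0.006
Since p ≈ 0.006 < α = 0.05, reject H0; the evidence is statistically significant.

t = 2.8859; reject H0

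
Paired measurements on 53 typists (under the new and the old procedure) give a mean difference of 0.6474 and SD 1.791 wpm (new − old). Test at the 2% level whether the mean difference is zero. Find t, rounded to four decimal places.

2.6316

H0: μ_d = 0; H1: μ_d ≠ 0 (paired t-test on the differences, two-sided).
t = d̄/(s_d/√n) = 0.6474/(1.791/√53) = 2.6316
df = n − 1 = 52
Two-sided p-value ≈ 0.0112
Since p ≈ 0.0112 < α = 0.02, reject H0; the data support H1.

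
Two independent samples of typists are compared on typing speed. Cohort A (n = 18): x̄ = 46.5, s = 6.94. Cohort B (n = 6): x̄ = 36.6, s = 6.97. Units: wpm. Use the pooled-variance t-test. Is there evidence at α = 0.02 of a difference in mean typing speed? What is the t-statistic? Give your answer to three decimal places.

3.023

Let group 1 = cohort A, group 2 = cohort B. H0: μ_1 = μ_2; H1: μ_1 ≠ μ_2 (two-sample pooled-variance t-test, two-sided).
s_p² = [(18−1)·6.94² + (6−1)·6.97²]/(18+6−2) = 48.2584
t = (46.5 − 36.6)/√[48.2584·(1/18 + 1/6)] = 3.023
df = n₁ + n₂ − 2 = 22
Two-sided p-value ≈ 0.0063
Since p ≈ 0.0063 < α = 0.02, reject H0; the data support H1.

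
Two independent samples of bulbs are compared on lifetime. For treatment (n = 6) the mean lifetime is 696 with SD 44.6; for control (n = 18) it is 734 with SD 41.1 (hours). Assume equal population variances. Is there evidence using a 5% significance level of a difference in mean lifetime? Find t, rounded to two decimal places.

Let group 1 = treatment, group 2 = control. H0: μ_1 = μ_2; H1: μ_1 ≠ μ_2 (two-sample pooled-variance t-test, two-sided).
s_p² = [(6−1)·44.6² + (18−1)·41.1²]/(6+18−2) = 1757.38
t = (696 − 734)/√[1757.38·(1/6 + 1/18)] = -1.92
df = n₁ + n₂ − 2 = 22
Two-sided p-value ≈ 0.0675
Since p ≈ 0.0675 > α = 0.05, fail to reject H0; the data do not provide sufficient evidence against H0.

-1.92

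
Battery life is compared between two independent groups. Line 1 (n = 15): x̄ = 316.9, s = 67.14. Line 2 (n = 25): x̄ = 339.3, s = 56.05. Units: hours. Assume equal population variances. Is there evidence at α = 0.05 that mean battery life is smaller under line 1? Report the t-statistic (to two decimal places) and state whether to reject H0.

Let group 1 = line 1, group 2 = line 2. H0: μ_1 = μ_2; H1: μ_1 < μ_2 (two-sample pooled-variance t-test, left-tailed).
s_p² = [(15−1)·67.14² + (25−1)·56.05²]/(15+25−2) = 3644.93
t = (316.9 − 339.3)/√[3644.93·(1/15 + 1/25)] = -1.14
df = n₁ + n₂ − 2 = 38
p-value = P(T ≤ -1.14) ≈ 0.1315
Since p ≈ 0.1315 > α = 0.05, fail to reject H0; the evidence is not statistically significant.

t = -1.14; fail to reject H0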